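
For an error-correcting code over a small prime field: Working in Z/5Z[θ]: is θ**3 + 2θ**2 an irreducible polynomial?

No

Write P(θ) = θ**3 + 2θ**2.
Check for roots in Z/5Z: P(0) = 0 → root; P(1) = 3; P(2) = 1; P(3) = 0 → root; P(4) = 1.
P(0) = 0, so (θ) divides P(θ); P is reducible.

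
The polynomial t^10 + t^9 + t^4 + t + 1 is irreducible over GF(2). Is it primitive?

Write f(t) = t^10 + t^9 + t^4 + t + 1.
|GF(2^10)^×| = 2^10 − 1 = 1023. Prime factorization: 1023 = 3·11·31.
f is primitive ⇔ t has order 1023 in GF(2)[t]/(f), i.e. t^(1023/q) ≠ 1 for each prime q | 1023.
t^(341) mod f = t^8 + t^6 + t^3 + t^2 + t.
t^(93) mod f = t^9 + t^8 + t^6 + t^5 + t^2 + 1.
t^(33) mod f = t^9 + t^8 + t^6 + t^4 + t^2 + t + 1.
None equal 1, so t has full order 1023; f is primitive.

Yes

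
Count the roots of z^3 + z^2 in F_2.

2

Write f(z) = z^3 + z^2.
Evaluate at each of the 2 elements of F_2:
f(0) = 0 → root; f(1) = 0 → root.
Roots: {0, 1}.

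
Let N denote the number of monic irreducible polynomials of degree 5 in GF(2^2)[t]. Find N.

204

x^(4^5) − x is the product of all monic irreducibles of degree dividing 5; Möbius inversion gives N = (1/5) Σ μ(5/d)·4^d.
Divisors of 5: 1, 5; μ(5/d) for each: -1, 1.
Σ = − 4^1 + 4^5 = 1020.
N = 1020/5 = 204.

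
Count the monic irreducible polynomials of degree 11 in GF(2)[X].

186

By the necklace-counting formula, N_2(11) = (1/11) Σ_{d|11} μ(11/d)·2^d.
Divisors of 11: 1, 11; μ(11/d) for each: -1, 1.
Σ = − 2^1 + 2^11 = 2046.
N = 2046/11 = 186.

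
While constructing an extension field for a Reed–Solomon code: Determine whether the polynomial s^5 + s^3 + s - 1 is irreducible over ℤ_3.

Write f(s) = s^5 + s^3 + s - 1.
Check for roots in ℤ_3: f(0) = 2; f(1) = 2; f(2) = 2.
No roots, so no linear factors.
Monic irreducibles of degree 2 over GF(3): s^2 + 1, s^2 + s - 1, s^2 - s - 1.
None of them divide f (all give nonzero remainder).
No irreducible factor of degree ≤ 2 exists, so f is irreducible over GF(3).

Yes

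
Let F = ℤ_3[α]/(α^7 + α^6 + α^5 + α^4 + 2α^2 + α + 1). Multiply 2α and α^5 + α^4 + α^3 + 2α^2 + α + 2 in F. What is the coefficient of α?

Multiply in ℤ_3[α]: (2α)·(α^5 + α^4 + α^3 + 2α^2 + α + 2) = 2α^6 + 2α^5 + 2α^4 + α^3 + 2α^2 + α.
Reduced: 2α^6 + 2α^5 + 2α^4 + α^3 + 2α^2 + α.

1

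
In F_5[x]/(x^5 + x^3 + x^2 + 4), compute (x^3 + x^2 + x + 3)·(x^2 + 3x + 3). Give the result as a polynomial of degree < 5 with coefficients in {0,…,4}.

4x^4 + x^3 + 3x^2 + 2x

Multiply in F_5[x]: (x^3 + x^2 + x + 3)·(x^2 + 3x + 3) = x^5 + 4x^4 + 2x^3 + 4x^2 + 2x + 4.
Reduce using x^5 ≡ 4x^3 + 4x^2 + 1 (mod x^5 + x^3 + x^2 + 4).
Reduced: 4x^4 + x^3 + 3x^2 + 2x.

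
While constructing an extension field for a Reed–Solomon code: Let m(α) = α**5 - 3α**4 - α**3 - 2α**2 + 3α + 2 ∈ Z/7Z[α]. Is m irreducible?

Check for roots in Z/7Z: m(0) = 2; m(1) = 0 → root; m(2) = 4; m(3) = 1; m(4) = 6; m(5) = 0 → root; m(6) = 1.
m(1) = 0, so (α − 1) divides m(α); m is reducible.

No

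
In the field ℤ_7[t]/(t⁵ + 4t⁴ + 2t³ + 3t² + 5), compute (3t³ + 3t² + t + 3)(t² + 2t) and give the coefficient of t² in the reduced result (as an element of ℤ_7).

3

Multiply in ℤ_7[t]: (3t³ + 3t² + t + 3)·(t² + 2t) = 3t⁵ + 2t⁴ + 5t² + 6t.
Reduce using t⁵ ≡ 3t⁴ + 5t³ + 4t² + 2 (mod t⁵ + 4t⁴ + 2t³ + 3t² + 5).
Reduced: 4t⁴ + t³ + 3t² + 6t + 6.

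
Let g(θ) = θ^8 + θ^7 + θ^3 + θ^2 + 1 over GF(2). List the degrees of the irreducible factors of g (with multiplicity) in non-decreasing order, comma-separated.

Roots in GF(2): g(0) = 1; g(1) = 1.
Complete factorization: g(θ) = (θ^8 + θ^7 + θ^3 + θ^2 + 1).
Factor degrees with multiplicity: 8 = 8.

8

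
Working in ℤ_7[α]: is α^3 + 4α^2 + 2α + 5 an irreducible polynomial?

Write f(α) = α^3 + 4α^2 + 2α + 5.
Check for roots in ℤ_7: f(0) = 5; f(1) = 5; f(2) = 5; f(3) = 4; f(4) = 1; f(5) = 2; f(6) = 6.
No roots. A degree-3 polynomial over a field with no linear factor is irreducible.

Yes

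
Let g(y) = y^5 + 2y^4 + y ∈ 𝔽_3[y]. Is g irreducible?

Check for roots in 𝔽_3: g(0) = 0 → root; g(1) = 1; g(2) = 0 → root.
g(0) = 0, so (y) divides g(y); g is reducible.

No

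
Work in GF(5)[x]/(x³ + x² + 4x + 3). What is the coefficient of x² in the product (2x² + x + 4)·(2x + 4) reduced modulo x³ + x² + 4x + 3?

Multiply in GF(5)[x]: (2x² + x + 4)·(2x + 4) = 4x³ + 2x + 1.
Reduce using x³ ≡ 4x² + x + 2 (mod x³ + x² + 4x + 3).
Reduced: x² + x + 4.

1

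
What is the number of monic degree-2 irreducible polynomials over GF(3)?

3

By the necklace-counting formula, N_3(2) = (1/2) Σ_{d|2} μ(2/d)·3^d.
Divisors of 2: 1, 2; μ(2/d) for each: -1, 1.
Σ = − 3^1 + 3^2 = 6.
N = 6/2 = 3.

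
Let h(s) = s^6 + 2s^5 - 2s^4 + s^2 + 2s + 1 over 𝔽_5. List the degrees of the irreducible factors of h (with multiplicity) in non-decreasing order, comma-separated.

Roots in 𝔽_5: h(0) = 1; h(1) = 0 → root; h(2) = 0 → root; h(3) = 4; h(4) = 2.
Linear factors from roots: (s - 1), (s - 2).
Complete factorization: h(s) = (s - 2)·(s - 1)·(s^4 + s^2 - 2s - 2).
Factor degrees with multiplicity: 1 + 1 + 4 = 6.

1, 1, 4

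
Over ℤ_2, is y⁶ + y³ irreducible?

Write f(y) = y⁶ + y³.
Check for roots in ℤ_2: f(0) = 0 → root; f(1) = 0 → root.
f(0) = 0, so (y) divides f(y); f is reducible.

No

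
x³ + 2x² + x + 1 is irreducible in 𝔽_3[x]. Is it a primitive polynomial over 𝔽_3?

Yes

Write f(x) = x³ + 2x² + x + 1.
|GF(3^3)^×| = 3^3 − 1 = 26. Prime factorization: 26 = 2·13.
f is primitive ⇔ x has order 26 in GF(3)[x]/(f), i.e. x^(26/q) ≠ 1 for each prime q | 26.
x^(13) mod f = 2.
x^(2) mod f = x².
None equal 1, so x has full order 26; f is primitive.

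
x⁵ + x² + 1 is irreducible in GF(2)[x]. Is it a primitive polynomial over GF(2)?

Yes

Write f(x) = x⁵ + x² + 1.
|GF(2^5)^×| = 2^5 − 1 = 31. Prime factorization: 31 = 31.
f is primitive ⇔ x has order 31 in GF(2)[x]/(f), i.e. x^(31/q) ≠ 1 for each prime q | 31.
x^(1) mod f = x.
None equal 1, so x has full order 31; f is primitive.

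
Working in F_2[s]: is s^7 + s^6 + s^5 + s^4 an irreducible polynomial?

No

Write P(s) = s^7 + s^6 + s^5 + s^4.
Check for roots in F_2: P(0) = 0 → root; P(1) = 0 → root.
P(0) = 0, so (s) divides P(s); P is reducible.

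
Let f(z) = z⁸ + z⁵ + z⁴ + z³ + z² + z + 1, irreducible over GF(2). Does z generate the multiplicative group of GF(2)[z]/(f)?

No

|GF(2^8)^×| = 2^8 − 1 = 255. Prime factorization: 255 = 3·5·17.
f is primitive ⇔ z has order 255 in GF(2)[z]/(f), i.e. z^(255/q) ≠ 1 for each prime q | 255.
z^(85) mod f = 1
z^(51) mod f = z⁷ + z⁵ + z³ + z² + z + 1.
z^(15) mod f = z⁶ + z³ + z + 1.
Since z^(85) = 1, the order of z divides 85 < 255; not primitive.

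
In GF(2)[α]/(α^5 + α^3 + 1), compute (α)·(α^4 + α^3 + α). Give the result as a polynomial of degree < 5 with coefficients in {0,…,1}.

Multiply in GF(2)[α]: (α)·(α^4 + α^3 + α) = α^5 + α^4 + α^2.
Reduce using α^5 ≡ α^3 + 1 (mod α^5 + α^3 + 1).
Reduced: α^4 + α^3 + α^2 + 1.

α^4 + α^3 + α^2 + 1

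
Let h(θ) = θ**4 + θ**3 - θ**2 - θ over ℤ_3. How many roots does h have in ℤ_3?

Evaluate at each of the 3 elements of ℤ_3:
h(0) = 0 → root; h(1) = 0 → root; h(2) = 0 → root.
Roots: {0, 1, 2}.

3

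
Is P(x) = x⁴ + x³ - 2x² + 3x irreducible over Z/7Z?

Check for roots in Z/7Z: P(0) = 0 → root; P(1) = 3; P(2) = 1; P(3) = 1; P(4) = 6; P(5) = 1; P(6) = 2.
P(0) = 0, so (x) divides P(x); P is reducible.

No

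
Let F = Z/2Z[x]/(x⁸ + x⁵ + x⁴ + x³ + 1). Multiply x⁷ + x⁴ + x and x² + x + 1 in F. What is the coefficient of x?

Multiply in Z/2Z[x]: (x⁷ + x⁴ + x)·(x² + x + 1) = x⁹ + x⁸ + x⁷ + x⁶ + x⁵ + x⁴ + x³ + x² + x.
Reduce using x⁸ ≡ x⁵ + x⁴ + x³ + 1 (mod x⁸ + x⁵ + x⁴ + x³ + 1).
Reduced: x⁷ + x⁵ + x⁴ + x² + 1.

0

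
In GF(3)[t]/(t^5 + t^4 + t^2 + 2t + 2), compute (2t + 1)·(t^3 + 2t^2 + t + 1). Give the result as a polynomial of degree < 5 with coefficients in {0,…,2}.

Multiply in GF(3)[t]: (2t + 1)·(t^3 + 2t^2 + t + 1) = 2t^4 + 2t^3 + t^2 + 1.
Reduced: 2t^4 + 2t^3 + t^2 + 1.

2t^4 + 2t^3 + t^2 + 1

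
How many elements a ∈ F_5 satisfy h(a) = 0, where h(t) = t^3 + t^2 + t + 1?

Evaluate at each of the 5 elements of F_5:
h(0) = 1; h(1) = 4; h(2) = 0 → root; h(3) = 0 → root; h(4) = 0 → root.
Roots: {2, 3, 4}.

3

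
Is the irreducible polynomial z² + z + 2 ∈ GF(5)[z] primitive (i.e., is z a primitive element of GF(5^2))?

Yes

Write f(z) = z² + z + 2.
|GF(5^2)^×| = 5^2 − 1 = 24. Prime factorization: 24 = 2^3·3.
f is primitive ⇔ z has order 24 in GF(5)[z]/(f), i.e. z^(24/q) ≠ 1 for each prime q | 24.
z^(12) mod f = 4.
z^(8) mod f = 3z + 1.
None equal 1, so z has full order 24; f is primitive.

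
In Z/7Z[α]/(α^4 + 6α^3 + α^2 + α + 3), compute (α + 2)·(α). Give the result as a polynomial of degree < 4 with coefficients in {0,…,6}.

α^2 + 2α

Multiply in Z/7Z[α]: (α + 2)·(α) = α^2 + 2α.
Reduced: α^2 + 2α.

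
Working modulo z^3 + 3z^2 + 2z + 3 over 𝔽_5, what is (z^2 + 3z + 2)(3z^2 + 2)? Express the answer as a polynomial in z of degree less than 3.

2z^2 + 2z + 4

Multiply in 𝔽_5[z]: (z^2 + 3z + 2)·(3z^2 + 2) = 3z^4 + 4z^3 + 3z^2 + z + 4.
Reduce using z^3 ≡ 2z^2 + 3z + 2 (mod z^3 + 3z^2 + 2z + 3).
Reduced: 2z^2 + 2z + 4.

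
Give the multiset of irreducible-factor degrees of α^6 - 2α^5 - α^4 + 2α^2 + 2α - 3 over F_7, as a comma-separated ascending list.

Write g(α) = α^6 - 2α^5 - α^4 + 2α^2 + 2α - 3.
Linear factors from roots: (α - 2).
Complete factorization: g(α) = (α - 2)·(α^2 + 1)·(α^3 - 2α - 2).
Factor degrees with multiplicity: 1 + 2 + 3 = 6.

1, 2, 3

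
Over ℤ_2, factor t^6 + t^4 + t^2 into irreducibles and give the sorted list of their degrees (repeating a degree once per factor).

1, 1, 2, 2

Write f(t) = t^6 + t^4 + t^2.
Roots in ℤ_2: f(0) = 0 → root; f(1) = 1.
Linear factors from roots: (t).
Complete factorization: f(t) = (t)^2·(t^2 + t + 1)^2.
Factor degrees with multiplicity: 1 + 1 + 2 + 2 = 6.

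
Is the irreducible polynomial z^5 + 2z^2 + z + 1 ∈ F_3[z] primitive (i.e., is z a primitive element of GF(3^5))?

Write f(z) = z^5 + 2z^2 + z + 1.
|GF(3^5)^×| = 3^5 − 1 = 242. Prime factorization: 242 = 2·11^2.
f is primitive ⇔ z has order 242 in GF(3)[z]/(f), i.e. z^(242/q) ≠ 1 for each prime q | 242.
z^(121) mod f = 2.
z^(22) mod f = z^4 + z^3 + 2z^2 + z.
None equal 1, so z has full order 242; f is primitive.

Yes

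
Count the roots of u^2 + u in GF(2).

Write g(u) = u^2 + u.
Evaluate at each of the 2 elements of GF(2):
g(0) = 0 → root; g(1) = 0 → root.
Roots: {0, 1}.

2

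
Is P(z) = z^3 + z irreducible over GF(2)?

No

Check for roots in GF(2): P(0) = 0 → root; P(1) = 0 → root.
P(0) = 0, so (z) divides P(z); P is reducible.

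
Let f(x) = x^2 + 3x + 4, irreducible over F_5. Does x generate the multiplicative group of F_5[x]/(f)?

|GF(5^2)^×| = 5^2 − 1 = 24. Prime factorization: 24 = 2^3·3.
f is primitive ⇔ x has order 24 in GF(5)[x]/(f), i.e. x^(24/q) ≠ 1 for each prime q | 24.
x^(12) mod f = 1
x^(8) mod f = 3x + 4.
Since x^(12) = 1, the order of x divides 12 < 24; not primitive.

No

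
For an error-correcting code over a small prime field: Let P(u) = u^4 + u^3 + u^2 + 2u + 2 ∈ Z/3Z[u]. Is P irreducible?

Yes

Check for roots in Z/3Z: P(0) = 2; P(1) = 1; P(2) = 1.
No roots, so no linear factors.
Monic irreducibles of degree 2 over GF(3): u^2 + 1, u^2 + u + 2, u^2 + 2u + 2.
None of them divide P (all give nonzero remainder).
No irreducible factor of degree ≤ 2 exists, so P is irreducible over GF(3).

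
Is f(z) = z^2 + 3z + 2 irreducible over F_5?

No

Check for roots in F_5: f(0) = 2; f(1) = 1; f(2) = 2; f(3) = 0 → root; f(4) = 0 → root.
f(3) = 0, so (z − 3) divides f(z); f is reducible.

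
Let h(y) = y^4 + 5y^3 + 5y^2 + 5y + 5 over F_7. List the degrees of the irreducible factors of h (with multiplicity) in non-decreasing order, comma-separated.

1, 1, 2

Linear factors from roots: (y + 6), (y + 5).
Complete factorization: h(y) = (y + 5)·(y + 6)·(y^2 + y + 6).
Factor degrees with multiplicity: 1 + 1 + 2 = 4.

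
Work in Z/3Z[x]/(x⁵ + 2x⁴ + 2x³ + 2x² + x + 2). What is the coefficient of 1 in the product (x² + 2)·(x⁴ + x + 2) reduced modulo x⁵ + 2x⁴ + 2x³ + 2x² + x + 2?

Multiply in Z/3Z[x]: (x² + 2)·(x⁴ + x + 2) = x⁶ + 2x⁴ + x³ + 2x² + 2x + 1.
Reduce using x⁵ ≡ x⁴ + x³ + x² + 2x + 1 (mod x⁵ + 2x⁴ + 2x³ + 2x² + x + 2).
Reduced: x⁴ + 2x² + 2x + 2.

2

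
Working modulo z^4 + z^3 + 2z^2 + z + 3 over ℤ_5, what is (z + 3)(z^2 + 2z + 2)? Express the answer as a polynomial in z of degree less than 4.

Multiply in ℤ_5[z]: (z + 3)·(z^2 + 2z + 2) = z^3 + 3z + 1.
Reduced: z^3 + 3z + 1.

z^3 + 3z + 1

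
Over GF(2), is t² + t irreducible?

No

Write f(t) = t² + t.
Check for roots in GF(2): f(0) = 0 → root; f(1) = 0 → root.
f(0) = 0, so (t) divides f(t); f is reducible.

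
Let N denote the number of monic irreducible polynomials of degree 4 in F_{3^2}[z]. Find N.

By the necklace-counting formula, N_9(4) = (1/4) Σ_{d|4} μ(4/d)·9^d.
Divisors of 4: 1, 2, 4; μ(4/d) for each: 0, -1, 1.
Σ = − 9^2 + 9^4 = 6480.
N = 6480/4 = 1620.

1620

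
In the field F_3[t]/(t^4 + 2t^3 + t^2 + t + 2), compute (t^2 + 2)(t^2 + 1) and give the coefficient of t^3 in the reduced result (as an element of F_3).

1

Multiply in F_3[t]: (t^2 + 2)·(t^2 + 1) = t^4 + 2.
Reduce using t^4 ≡ t^3 + 2t^2 + 2t + 1 (mod t^4 + 2t^3 + t^2 + t + 2).
Reduced: t^3 + 2t^2 + 2t.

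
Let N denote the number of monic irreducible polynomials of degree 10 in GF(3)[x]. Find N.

x^(3^10) − x is the product of all monic irreducibles of degree dividing 10; Möbius inversion gives N = (1/10) Σ μ(10/d)·3^d.
Divisors of 10: 1, 2, 5, 10; μ(10/d) for each: 1, -1, -1, 1.
Σ = 3^1 − 3^2 − 3^5 + 3^10 = 58800.
N = 58800/10 = 5880.

5880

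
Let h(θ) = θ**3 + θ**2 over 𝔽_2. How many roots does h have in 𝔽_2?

Evaluate at each of the 2 elements of 𝔽_2:
h(0) = 0 → root; h(1) = 0 → root.
Roots: {0, 1}.

2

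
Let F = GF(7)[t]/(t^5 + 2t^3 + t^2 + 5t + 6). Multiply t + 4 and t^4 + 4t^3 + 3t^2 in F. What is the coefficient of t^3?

3

Multiply in GF(7)[t]: (t + 4)·(t^4 + 4t^3 + 3t^2) = t^5 + t^4 + 5t^3 + 5t^2.
Reduce using t^5 ≡ 5t^3 + 6t^2 + 2t + 1 (mod t^5 + 2t^3 + t^2 + 5t + 6).
Reduced: t^4 + 3t^3 + 4t^2 + 2t + 1.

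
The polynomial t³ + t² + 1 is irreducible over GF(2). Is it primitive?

Write f(t) = t³ + t² + 1.
|GF(2^3)^×| = 2^3 − 1 = 7. Prime factorization: 7 = 7.
f is primitive ⇔ t has order 7 in GF(2)[t]/(f), i.e. t^(7/q) ≠ 1 for each prime q | 7.
t^(1) mod f = t.
None equal 1, so t has full order 7; f is primitive.

Yes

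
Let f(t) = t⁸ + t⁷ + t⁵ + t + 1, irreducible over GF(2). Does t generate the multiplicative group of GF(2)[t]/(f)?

No

|GF(2^8)^×| = 2^8 − 1 = 255. Prime factorization: 255 = 3·5·17.
f is primitive ⇔ t has order 255 in GF(2)[t]/(f), i.e. t^(255/q) ≠ 1 for each prime q | 255.
t^(85) mod f = 1
t^(51) mod f = t⁶ + t⁴ + t³ + t.
t^(15) mod f = t⁵ + t⁴ + t³.
Since t^(85) = 1, the order of t divides 85 < 255; not primitive.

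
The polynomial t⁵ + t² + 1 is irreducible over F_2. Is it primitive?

Yes

Write f(t) = t⁵ + t² + 1.
|GF(2^5)^×| = 2^5 − 1 = 31. Prime factorization: 31 = 31.
f is primitive ⇔ t has order 31 in GF(2)[t]/(f), i.e. t^(31/q) ≠ 1 for each prime q | 31.
t^(1) mod f = t.
None equal 1, so t has full order 31; f is primitive.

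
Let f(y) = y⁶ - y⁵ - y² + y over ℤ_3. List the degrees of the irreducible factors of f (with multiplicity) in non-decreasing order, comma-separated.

Roots in ℤ_3: f(0) = 0 → root; f(1) = 0 → root; f(2) = 0 → root.
Linear factors from roots: (y), (y - 1), (y + 1).
Complete factorization: f(y) = (y)·(y + 1)·(y - 1)^2·(y² + 1).
Factor degrees with multiplicity: 1 + 1 + 1 + 1 + 2 = 6.

1, 1, 1, 1, 2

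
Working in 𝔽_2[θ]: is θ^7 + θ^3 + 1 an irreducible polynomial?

Yes

Write h(θ) = θ^7 + θ^3 + 1.
Check for roots in 𝔽_2: h(0) = 1; h(1) = 1.
No roots, so no linear factors.
Monic irreducibles of degree 2 over GF(2): θ^2 + θ + 1.
None of them divide h (all give nonzero remainder).
Monic irreducibles of degree 3 over GF(2): θ^3 + θ + 1, θ^3 + θ^2 + 1.
None of them divide h (all give nonzero remainder).
No irreducible factor of degree ≤ 3 exists, so h is irreducible over GF(2).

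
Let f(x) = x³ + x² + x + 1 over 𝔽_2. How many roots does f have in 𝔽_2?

Evaluate at each of the 2 elements of 𝔽_2:
f(0) = 1; f(1) = 0 → root.
Roots: {1}.

1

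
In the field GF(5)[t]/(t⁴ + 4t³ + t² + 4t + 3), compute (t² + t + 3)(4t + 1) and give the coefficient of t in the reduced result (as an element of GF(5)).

3

Multiply in GF(5)[t]: (t² + t + 3)·(4t + 1) = 4t³ + 3t + 3.
Reduced: 4t³ + 3t + 3.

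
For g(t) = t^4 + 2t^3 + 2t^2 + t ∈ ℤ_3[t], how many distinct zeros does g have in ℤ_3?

3

Evaluate at each of the 3 elements of ℤ_3:
g(0) = 0 → root; g(1) = 0 → root; g(2) = 0 → root.
Roots: {0, 1, 2}.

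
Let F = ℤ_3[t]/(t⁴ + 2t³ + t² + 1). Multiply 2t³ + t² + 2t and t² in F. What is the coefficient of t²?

Multiply in ℤ_3[t]: (2t³ + t² + 2t)·(t²) = 2t⁵ + t⁴ + 2t³.
Reduce using t⁴ ≡ t³ + 2t² + 2 (mod t⁴ + 2t³ + t² + 1).
Reduced: t.

0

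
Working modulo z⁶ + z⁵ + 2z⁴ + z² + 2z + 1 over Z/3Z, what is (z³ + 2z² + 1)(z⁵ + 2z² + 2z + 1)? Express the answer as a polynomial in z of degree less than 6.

Multiply in Z/3Z[z]: (z³ + 2z² + 1)·(z⁵ + 2z² + 2z + 1) = z⁸ + 2z⁷ + 2z³ + z² + 2z + 1.
Reduce using z⁶ ≡ 2z⁵ + z⁴ + 2z² + z + 2 (mod z⁶ + z⁵ + 2z⁴ + z² + 2z + 1).
Reduced: z⁵ + 2z⁴ + 2z³ + z² + z + 1.

z^5 + 2z^4 + 2z^3 + z^2 + z + 1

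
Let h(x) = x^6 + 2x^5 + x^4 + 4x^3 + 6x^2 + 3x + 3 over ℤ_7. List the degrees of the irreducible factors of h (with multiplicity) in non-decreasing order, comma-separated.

1, 2, 3

Linear factors from roots: (x + 4).
Complete factorization: h(x) = (x + 4)·(x^2 + 5x + 2)·(x^3 + 3).
Factor degrees with multiplicity: 1 + 2 + 3 = 6.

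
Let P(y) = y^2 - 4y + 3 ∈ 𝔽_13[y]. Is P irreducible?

No

Check each element of 𝔽_13 for a root: P(0)=3, P(1)=0, P(2)=12, P(3)=0, P(4)=3, P(5)=8, P(6)=2, P(7)=11, P(8)=9, P(9)=9, P(10)=11, P(11)=2, P(12)=8.
P(1) = 0, so (y − 1) divides P(y); P is reducible.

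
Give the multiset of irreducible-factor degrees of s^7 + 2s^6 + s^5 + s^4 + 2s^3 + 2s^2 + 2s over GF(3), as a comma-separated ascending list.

1, 2, 2, 2

Write h(s) = s^7 + 2s^6 + s^5 + s^4 + 2s^3 + 2s^2 + 2s.
Roots in GF(3): h(0) = 0 → root; h(1) = 2; h(2) = 2.
Linear factors from roots: (s).
Complete factorization: h(s) = (s)·(s^2 + 2s + 2)·(s^2 + 1)^2.
Factor degrees with multiplicity: 1 + 2 + 2 + 2 = 7.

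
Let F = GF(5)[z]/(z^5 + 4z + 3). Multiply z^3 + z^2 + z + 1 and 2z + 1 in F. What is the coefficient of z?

3

Multiply in GF(5)[z]: (z^3 + z^2 + z + 1)·(2z + 1) = 2z^4 + 3z^3 + 3z^2 + 3z + 1.
Reduced: 2z^4 + 3z^3 + 3z^2 + 3z + 1.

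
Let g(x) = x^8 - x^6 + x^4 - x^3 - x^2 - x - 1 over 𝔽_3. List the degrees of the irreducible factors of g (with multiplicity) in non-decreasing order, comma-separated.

Roots in 𝔽_3: g(0) = 2; g(1) = 0 → root; g(2) = 1.
Linear factors from roots: (x - 1).
Complete factorization: g(x) = (x - 1)^4·(x^2 + 1)·(x^2 + x - 1).
Factor degrees with multiplicity: 1 + 1 + 1 + 1 + 2 + 2 = 8.

1, 1, 1, 1, 2, 2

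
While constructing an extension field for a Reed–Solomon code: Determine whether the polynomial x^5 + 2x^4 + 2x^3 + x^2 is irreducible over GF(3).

No

Write P(x) = x^5 + 2x^4 + 2x^3 + x^2.
Check for roots in GF(3): P(0) = 0 → root; P(1) = 0 → root; P(2) = 0 → root.
P(0) = 0, so (x) divides P(x); P is reducible.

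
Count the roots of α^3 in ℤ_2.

Write f(α) = α^3.
Evaluate at each of the 2 elements of ℤ_2:
f(0) = 0 → root; f(1) = 1.
Roots: {0}.

1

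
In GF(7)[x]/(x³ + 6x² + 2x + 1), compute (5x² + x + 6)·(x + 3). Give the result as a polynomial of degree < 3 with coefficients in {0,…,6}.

6x + 6

Multiply in GF(7)[x]: (5x² + x + 6)·(x + 3) = 5x³ + 2x² + 2x + 4.
Reduce using x³ ≡ x² + 5x + 6 (mod x³ + 6x² + 2x + 1).
Reduced: 6x + 6.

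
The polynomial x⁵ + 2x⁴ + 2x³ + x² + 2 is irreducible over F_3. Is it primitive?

Write f(x) = x⁵ + 2x⁴ + 2x³ + x² + 2.
|GF(3^5)^×| = 3^5 − 1 = 242. Prime factorization: 242 = 2·11^2.
f is primitive ⇔ x has order 242 in GF(3)[x]/(f), i.e. x^(242/q) ≠ 1 for each prime q | 242.
x^(121) mod f = 1
x^(22) mod f = x⁴ + x + 1.
Since x^(121) = 1, the order of x divides 121 < 242; not primitive.

No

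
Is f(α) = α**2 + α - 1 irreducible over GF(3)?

Check for roots in GF(3): f(0) = 2; f(1) = 1; f(2) = 2.
No roots. A degree-2 polynomial over a field with no linear factor is irreducible.

Yes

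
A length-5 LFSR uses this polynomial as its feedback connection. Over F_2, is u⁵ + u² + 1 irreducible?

Write h(u) = u⁵ + u² + 1.
Check for roots in F_2: h(0) = 1; h(1) = 1.
No roots, so no linear factors.
Monic irreducibles of degree 2 over GF(2): u² + u + 1.
None of them divide h (all give nonzero remainder).
No irreducible factor of degree ≤ 2 exists, so h is irreducible over GF(2).

Yes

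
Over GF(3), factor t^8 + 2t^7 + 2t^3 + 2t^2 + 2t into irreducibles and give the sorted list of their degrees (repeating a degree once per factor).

1, 1, 1, 2, 3

Write f(t) = t^8 + 2t^7 + 2t^3 + 2t^2 + 2t.
Roots in GF(3): f(0) = 0 → root; f(1) = 0 → root; f(2) = 0 → root.
Linear factors from roots: (t), (t + 2), (t + 1).
Complete factorization: f(t) = (t)·(t + 1)·(t + 2)·(t^2 + t + 2)·(t^3 + t^2 + t + 2).
Factor degrees with multiplicity: 1 + 1 + 1 + 2 + 3 = 8.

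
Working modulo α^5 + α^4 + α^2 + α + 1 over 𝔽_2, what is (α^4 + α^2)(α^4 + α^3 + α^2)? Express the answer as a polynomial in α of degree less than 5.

α^3

Multiply in 𝔽_2[α]: (α^4 + α^2)·(α^4 + α^3 + α^2) = α^8 + α^7 + α^5 + α^4.
Reduce using α^5 ≡ α^4 + α^2 + α + 1 (mod α^5 + α^4 + α^2 + α + 1).
Reduced: α^3.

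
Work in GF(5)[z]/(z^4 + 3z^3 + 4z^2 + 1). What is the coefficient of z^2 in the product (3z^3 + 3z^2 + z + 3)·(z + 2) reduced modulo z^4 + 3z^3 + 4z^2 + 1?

Multiply in GF(5)[z]: (3z^3 + 3z^2 + z + 3)·(z + 2) = 3z^4 + 4z^3 + 2z^2 + 1.
Reduce using z^4 ≡ 2z^3 + z^2 + 4 (mod z^4 + 3z^3 + 4z^2 + 1).
Reduced: 3.

0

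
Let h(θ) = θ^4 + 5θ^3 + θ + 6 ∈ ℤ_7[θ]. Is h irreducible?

Yes

Check for roots in ℤ_7: h(0) = 6; h(1) = 6; h(2) = 1; h(3) = 1; h(4) = 5; h(5) = 1; h(6) = 1.
No roots, so no linear factors.
Degree-2 irreducible divisors: test the 21 monic irreducibles of degree 2 over GF(7).
None of them divide h (all give nonzero remainder).
No irreducible factor of degree ≤ 2 exists, so h is irreducible over GF(7).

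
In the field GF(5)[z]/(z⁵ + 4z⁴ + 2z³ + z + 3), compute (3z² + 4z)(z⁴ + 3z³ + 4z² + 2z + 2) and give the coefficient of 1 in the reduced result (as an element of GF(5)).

2

Multiply in GF(5)[z]: (3z² + 4z)·(z⁴ + 3z³ + 4z² + 2z + 2) = 3z⁶ + 3z⁵ + 4z⁴ + 2z³ + 4z² + 3z.
Reduce using z⁵ ≡ z⁴ + 3z³ + 4z + 2 (mod z⁵ + 4z⁴ + 2z³ + z + 3).
Reduced: 4z⁴ + z² + 3z + 2.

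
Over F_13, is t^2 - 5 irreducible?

Yes

Write g(t) = t^2 - 5.
Check each element of F_13 for a root: g(0)=8, g(1)=9, g(2)=12, g(3)=4, g(4)=11, g(5)=7, g(6)=5, g(7)=5, g(8)=7, g(9)=11, g(10)=4, g(11)=12, g(12)=9.
No roots. A degree-2 polynomial over a field with no linear factor is irreducible.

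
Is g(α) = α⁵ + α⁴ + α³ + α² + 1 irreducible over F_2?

Check for roots in F_2: g(0) = 1; g(1) = 1.
No roots, so no linear factors.
Monic irreducibles of degree 2 over GF(2): α² + α + 1.
None of them divide g (all give nonzero remainder).
No irreducible factor of degree ≤ 2 exists, so g is irreducible over GF(2).

Yes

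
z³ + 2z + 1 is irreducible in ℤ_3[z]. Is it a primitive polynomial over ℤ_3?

Yes

Write f(z) = z³ + 2z + 1.
|GF(3^3)^×| = 3^3 − 1 = 26. Prime factorization: 26 = 2·13.
f is primitive ⇔ z has order 26 in GF(3)[z]/(f), i.e. z^(26/q) ≠ 1 for each prime q | 26.
z^(13) mod f = 2.
z^(2) mod f = z².
None equal 1, so z has full order 26; f is primitive.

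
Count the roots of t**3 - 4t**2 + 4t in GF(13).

2

Write h(t) = t**3 - 4t**2 + 4t.
Evaluate at each of the 13 elements of GF(13):
h(0) = 0 → root; h(1) = 1; h(2) = 0 → root; h(3) = 3; h(4) = 3; h(5) = 6; h(6) = 5; h(7) = 6; h(8) = 2; h(9) = 12; h(10) = 3; h(11) = 7; h(12) = 4.
Roots: {0, 2}.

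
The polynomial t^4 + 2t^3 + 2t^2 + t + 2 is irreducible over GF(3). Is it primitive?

Yes

Write f(t) = t^4 + 2t^3 + 2t^2 + t + 2.
|GF(3^4)^×| = 3^4 − 1 = 80. Prime factorization: 80 = 2^4·5.
f is primitive ⇔ t has order 80 in GF(3)[t]/(f), i.e. t^(80/q) ≠ 1 for each prime q | 80.
t^(40) mod f = 2.
t^(16) mod f = t^2 + 2t.
None equal 1, so t has full order 80; f is primitive.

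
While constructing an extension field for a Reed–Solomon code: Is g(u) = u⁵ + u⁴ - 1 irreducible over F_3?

Yes

Check for roots in F_3: g(0) = 2; g(1) = 1; g(2) = 2.
No roots, so no linear factors.
Monic irreducibles of degree 2 over GF(3): u² + 1, u² + u - 1, u² - u - 1.
None of them divide g (all give nonzero remainder).
No irreducible factor of degree ≤ 2 exists, so g is irreducible over GF(3).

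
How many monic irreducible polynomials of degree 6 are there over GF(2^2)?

Gauss's count: N_{4}(6) = (1/6) Σ_{d|6} μ(6/d)·4^d.
Divisors of 6: 1, 2, 3, 6; μ(6/d) for each: 1, -1, -1, 1.
Σ = 4^1 − 4^2 − 4^3 + 4^6 = 4020.
N = 4020/6 = 670.

670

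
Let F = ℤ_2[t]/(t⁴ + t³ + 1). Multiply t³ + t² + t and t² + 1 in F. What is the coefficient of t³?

Multiply in ℤ_2[t]: (t³ + t² + t)·(t² + 1) = t⁵ + t⁴ + t² + t.
Reduce using t⁴ ≡ t³ + 1 (mod t⁴ + t³ + 1).
Reduced: t².

0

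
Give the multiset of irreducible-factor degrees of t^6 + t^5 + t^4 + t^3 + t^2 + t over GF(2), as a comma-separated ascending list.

Write f(t) = t^6 + t^5 + t^4 + t^3 + t^2 + t.
Roots in GF(2): f(0) = 0 → root; f(1) = 0 → root.
Linear factors from roots: (t), (t + 1).
Complete factorization: f(t) = (t)·(t + 1)·(t^2 + t + 1)^2.
Factor degrees with multiplicity: 1 + 1 + 2 + 2 = 6.

1, 1, 2, 2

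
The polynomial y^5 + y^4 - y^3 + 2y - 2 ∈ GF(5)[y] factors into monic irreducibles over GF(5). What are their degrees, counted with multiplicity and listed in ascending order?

Write h(y) = y^5 + y^4 - y^3 + 2y - 2.
Roots in GF(5): h(0) = 3; h(1) = 1; h(2) = 2; h(3) = 1; h(4) = 2.
Complete factorization: h(y) = (y^2 - y + 1)·(y^3 + 2y^2 - 2).
Factor degrees with multiplicity: 2 + 3 = 5.

2, 3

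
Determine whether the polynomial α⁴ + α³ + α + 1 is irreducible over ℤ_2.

No

Write P(α) = α⁴ + α³ + α + 1.
Check for roots in ℤ_2: P(0) = 1; P(1) = 0 → root.
P(1) = 0, so (α − 1) divides P(α); P is reducible.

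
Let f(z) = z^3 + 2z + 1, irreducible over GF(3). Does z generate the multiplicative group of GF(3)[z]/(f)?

Yes

|GF(3^3)^×| = 3^3 − 1 = 26. Prime factorization: 26 = 2·13.
f is primitive ⇔ z has order 26 in GF(3)[z]/(f), i.e. z^(26/q) ≠ 1 for each prime q | 26.
z^(13) mod f = 2.
z^(2) mod f = z^2.
None equal 1, so z has full order 26; f is primitive.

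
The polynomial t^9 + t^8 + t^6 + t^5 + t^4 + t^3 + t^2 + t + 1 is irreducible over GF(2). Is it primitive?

Yes

Write f(t) = t^9 + t^8 + t^6 + t^5 + t^4 + t^3 + t^2 + t + 1.
|GF(2^9)^×| = 2^9 − 1 = 511. Prime factorization: 511 = 7·73.
f is primitive ⇔ t has order 511 in GF(2)[t]/(f), i.e. t^(511/q) ≠ 1 for each prime q | 511.
t^(73) mod f = t^8 + t^7 + t^6 + t^2 + t + 1.
t^(7) mod f = t^7.
None equal 1, so t has full order 511; f is primitive.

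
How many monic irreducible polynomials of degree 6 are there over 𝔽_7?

The number of monic irreducibles of degree 6 over GF(7) is (1/6)·Σ_{d∣6} μ(6/d) 7^d.
Divisors of 6: 1, 2, 3, 6; μ(6/d) for each: 1, -1, -1, 1.
Σ = 7^1 − 7^2 − 7^3 + 7^6 = 117264.
N = 117264/6 = 19544.

19544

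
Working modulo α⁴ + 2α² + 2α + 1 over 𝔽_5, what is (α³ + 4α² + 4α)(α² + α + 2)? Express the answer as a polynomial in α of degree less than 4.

3α^3 + 2α

Multiply in 𝔽_5[α]: (α³ + 4α² + 4α)·(α² + α + 2) = α⁵ + 2α² + 3α.
Reduce using α⁴ ≡ 3α² + 3α + 4 (mod α⁴ + 2α² + 2α + 1).
Reduced: 3α³ + 2α.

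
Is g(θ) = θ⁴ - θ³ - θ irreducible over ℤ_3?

No

Check for roots in ℤ_3: g(0) = 0 → root; g(1) = 2; g(2) = 0 → root.
g(0) = 0, so (θ) divides g(θ); g is reducible.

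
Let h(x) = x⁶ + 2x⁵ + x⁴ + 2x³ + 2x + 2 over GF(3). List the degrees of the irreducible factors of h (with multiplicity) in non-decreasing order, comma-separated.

6

Roots in GF(3): h(0) = 2; h(1) = 1; h(2) = 1.
Complete factorization: h(x) = (x⁶ + 2x⁵ + x⁴ + 2x³ + 2x + 2).
Factor degrees with multiplicity: 6 = 6.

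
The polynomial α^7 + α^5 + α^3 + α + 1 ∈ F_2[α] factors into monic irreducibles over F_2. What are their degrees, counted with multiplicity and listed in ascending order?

7

Write g(α) = α^7 + α^5 + α^3 + α + 1.
Roots in F_2: g(0) = 1; g(1) = 1.
Complete factorization: g(α) = (α^7 + α^5 + α^3 + α + 1).
Factor degrees with multiplicity: 7 = 7.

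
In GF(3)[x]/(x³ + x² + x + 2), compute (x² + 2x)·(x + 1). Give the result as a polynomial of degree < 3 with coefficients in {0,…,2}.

2x^2 + x + 1

Multiply in GF(3)[x]: (x² + 2x)·(x + 1) = x³ + 2x.
Reduce using x³ ≡ 2x² + 2x + 1 (mod x³ + x² + x + 2).
Reduced: 2x² + x + 1.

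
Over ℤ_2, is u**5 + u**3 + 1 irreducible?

Write m(u) = u**5 + u**3 + 1.
Check for roots in ℤ_2: m(0) = 1; m(1) = 1.
No roots, so no linear factors.
Monic irreducibles of degree 2 over GF(2): u**2 + u + 1.
None of them divide m (all give nonzero remainder).
No irreducible factor of degree ≤ 2 exists, so m is irreducible over GF(2).

Yes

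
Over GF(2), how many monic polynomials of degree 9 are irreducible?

56

The number of monic irreducibles of degree 9 over GF(2) is (1/9)·Σ_{d∣9} μ(9/d) 2^d.
Divisors of 9: 1, 3, 9; μ(9/d) for each: 0, -1, 1.
Σ = − 2^3 + 2^9 = 504.
N = 504/9 = 56.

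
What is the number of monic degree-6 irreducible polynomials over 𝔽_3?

The number of monic irreducibles of degree 6 over GF(3) is (1/6)·Σ_{d∣6} μ(6/d) 3^d.
Divisors of 6: 1, 2, 3, 6; μ(6/d) for each: 1, -1, -1, 1.
Σ = 3^1 − 3^2 − 3^3 + 3^6 = 696.
N = 696/6 = 116.

116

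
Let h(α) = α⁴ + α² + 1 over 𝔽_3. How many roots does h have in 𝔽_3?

2

Evaluate at each of the 3 elements of 𝔽_3:
h(0) = 1; h(1) = 0 → root; h(2) = 0 → root.
Roots: {1, 2}.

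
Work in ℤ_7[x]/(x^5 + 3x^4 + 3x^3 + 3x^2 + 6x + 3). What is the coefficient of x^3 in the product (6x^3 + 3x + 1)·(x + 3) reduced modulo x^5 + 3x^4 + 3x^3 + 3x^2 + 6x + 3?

Multiply in ℤ_7[x]: (6x^3 + 3x + 1)·(x + 3) = 6x^4 + 4x^3 + 3x^2 + 3x + 3.
Reduced: 6x^4 + 4x^3 + 3x^2 + 3x + 3.

4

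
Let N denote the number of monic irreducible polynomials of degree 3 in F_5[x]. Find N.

By the necklace-counting formula, N_5(3) = (1/3) Σ_{d|3} μ(3/d)·5^d.
Divisors of 3: 1, 3; μ(3/d) for each: -1, 1.
Σ = − 5^1 + 5^3 = 120.
N = 120/3 = 40.

40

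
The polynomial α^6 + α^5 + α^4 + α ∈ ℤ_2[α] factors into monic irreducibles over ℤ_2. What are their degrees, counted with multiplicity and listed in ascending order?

Write h(α) = α^6 + α^5 + α^4 + α.
Roots in ℤ_2: h(0) = 0 → root; h(1) = 0 → root.
Linear factors from roots: (α), (α + 1).
Complete factorization: h(α) = (α)·(α + 1)^2·(α^3 + α^2 + 1).
Factor degrees with multiplicity: 1 + 1 + 1 + 3 = 6.

1, 1, 1, 3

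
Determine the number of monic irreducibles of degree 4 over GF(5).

150

The number of monic irreducibles of degree 4 over GF(5) is (1/4)·Σ_{d∣4} μ(4/d) 5^d.
Divisors of 4: 1, 2, 4; μ(4/d) for each: 0, -1, 1.
Σ = − 5^2 + 5^4 = 600.
N = 600/4 = 150.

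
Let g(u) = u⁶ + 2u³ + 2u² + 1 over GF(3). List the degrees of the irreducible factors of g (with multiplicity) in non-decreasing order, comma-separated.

Roots in GF(3): g(0) = 1; g(1) = 0 → root; g(2) = 2.
Linear factors from roots: (u + 2).
Complete factorization: g(u) = (u + 2)·(u² + u + 2)·(u³ + 2u + 1).
Factor degrees with multiplicity: 1 + 2 + 3 = 6.

1, 2, 3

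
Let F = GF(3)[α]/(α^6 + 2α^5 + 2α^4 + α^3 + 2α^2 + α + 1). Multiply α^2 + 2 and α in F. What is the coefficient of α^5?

0

Multiply in GF(3)[α]: (α^2 + 2)·(α) = α^3 + 2α.
Reduced: α^3 + 2α.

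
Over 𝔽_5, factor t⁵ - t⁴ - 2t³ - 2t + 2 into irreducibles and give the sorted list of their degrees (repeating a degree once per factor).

2, 3

Write g(t) = t⁵ - t⁴ - 2t³ - 2t + 2.
Roots in 𝔽_5: g(0) = 2; g(1) = 3; g(2) = 3; g(3) = 4; g(4) = 4.
Complete factorization: g(t) = (t² - 2t - 1)·(t³ + t² + t - 2).
Factor degrees with multiplicity: 2 + 3 = 5.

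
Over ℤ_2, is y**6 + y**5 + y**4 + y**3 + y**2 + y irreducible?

Write P(y) = y**6 + y**5 + y**4 + y**3 + y**2 + y.
Check for roots in ℤ_2: P(0) = 0 → root; P(1) = 0 → root.
P(0) = 0, so (y) divides P(y); P is reducible.

No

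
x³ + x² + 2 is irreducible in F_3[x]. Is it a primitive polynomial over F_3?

No

Write f(x) = x³ + x² + 2.
|GF(3^3)^×| = 3^3 − 1 = 26. Prime factorization: 26 = 2·13.
f is primitive ⇔ x has order 26 in GF(3)[x]/(f), i.e. x^(26/q) ≠ 1 for each prime q | 26.
x^(13) mod f = 1
x^(2) mod f = x².
Since x^(13) = 1, the order of x divides 13 < 26; not primitive.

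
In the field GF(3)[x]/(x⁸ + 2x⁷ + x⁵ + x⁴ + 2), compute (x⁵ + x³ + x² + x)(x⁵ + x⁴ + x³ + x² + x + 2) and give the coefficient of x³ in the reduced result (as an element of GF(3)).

1

Multiply in GF(3)[x]: (x⁵ + x³ + x² + x)·(x⁵ + x⁴ + x³ + x² + x + 2) = x¹⁰ + x⁹ + 2x⁸ + x⁶ + 2x⁵ + x³ + 2x.
Reduce using x⁸ ≡ x⁷ + 2x⁵ + 2x⁴ + 1 (mod x⁸ + 2x⁷ + x⁵ + x⁴ + 2).
Reduced: x⁶ + 2x⁵ + 2x⁴ + x³ + x² + x + 1.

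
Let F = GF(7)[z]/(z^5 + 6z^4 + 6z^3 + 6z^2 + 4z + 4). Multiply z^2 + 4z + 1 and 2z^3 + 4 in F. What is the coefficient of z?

Multiply in GF(7)[z]: (z^2 + 4z + 1)·(2z^3 + 4) = 2z^5 + z^4 + 2z^3 + 4z^2 + 2z + 4.
Reduce using z^5 ≡ z^4 + z^3 + z^2 + 3z + 3 (mod z^5 + 6z^4 + 6z^3 + 6z^2 + 4z + 4).
Reduced: 3z^4 + 4z^3 + 6z^2 + z + 3.

1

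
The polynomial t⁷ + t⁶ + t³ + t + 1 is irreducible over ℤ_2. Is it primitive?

Yes

Write f(t) = t⁷ + t⁶ + t³ + t + 1.
|GF(2^7)^×| = 2^7 − 1 = 127. Prime factorization: 127 = 127.
f is primitive ⇔ t has order 127 in GF(2)[t]/(f), i.e. t^(127/q) ≠ 1 for each prime q | 127.
t^(1) mod f = t.
None equal 1, so t has full order 127; f is primitive.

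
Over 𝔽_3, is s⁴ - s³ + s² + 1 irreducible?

Write f(s) = s⁴ - s³ + s² + 1.
Check for roots in 𝔽_3: f(0) = 1; f(1) = 2; f(2) = 1.
No roots, so no linear factors.
Monic irreducibles of degree 2 over GF(3): s² + 1, s² + s - 1, s² - s - 1.
None of them divide f (all give nonzero remainder).
No irreducible factor of degree ≤ 2 exists, so f is irreducible over GF(3).

Yes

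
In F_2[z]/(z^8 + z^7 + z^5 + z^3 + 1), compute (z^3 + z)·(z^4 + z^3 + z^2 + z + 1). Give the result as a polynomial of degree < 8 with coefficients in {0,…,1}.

Multiply in F_2[z]: (z^3 + z)·(z^4 + z^3 + z^2 + z + 1) = z^7 + z^6 + z^2 + z.
Reduced: z^7 + z^6 + z^2 + z.

z^7 + z^6 + z^2 + z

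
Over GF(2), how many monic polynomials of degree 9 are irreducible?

By the necklace-counting formula, N_2(9) = (1/9) Σ_{d|9} μ(9/d)·2^d.
Divisors of 9: 1, 3, 9; μ(9/d) for each: 0, -1, 1.
Σ = − 2^3 + 2^9 = 504.
N = 504/9 = 56.

56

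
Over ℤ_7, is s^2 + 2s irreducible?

No

Write P(s) = s^2 + 2s.
Check for roots in ℤ_7: P(0) = 0 → root; P(1) = 3; P(2) = 1; P(3) = 1; P(4) = 3; P(5) = 0 → root; P(6) = 6.
P(0) = 0, so (s) divides P(s); P is reducible.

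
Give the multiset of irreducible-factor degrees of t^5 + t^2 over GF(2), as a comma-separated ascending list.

Write h(t) = t^5 + t^2.
Roots in GF(2): h(0) = 0 → root; h(1) = 0 → root.
Linear factors from roots: (t), (t + 1).
Complete factorization: h(t) = (t + 1)·(t)^2·(t^2 + t + 1).
Factor degrees with multiplicity: 1 + 1 + 1 + 2 = 5.

1, 1, 1, 2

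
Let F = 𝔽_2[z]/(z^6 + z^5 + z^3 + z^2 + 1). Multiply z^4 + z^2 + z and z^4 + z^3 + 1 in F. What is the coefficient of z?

Multiply in 𝔽_2[z]: (z^4 + z^2 + z)·(z^4 + z^3 + 1) = z^8 + z^7 + z^6 + z^2 + z.
Reduce using z^6 ≡ z^5 + z^3 + z^2 + 1 (mod z^6 + z^5 + z^3 + z^2 + 1).
Reduced: z^4 + z^3 + z^2 + z + 1.

1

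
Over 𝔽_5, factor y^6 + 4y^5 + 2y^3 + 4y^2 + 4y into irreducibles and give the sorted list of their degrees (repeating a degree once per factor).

1, 1, 1, 3

Write g(y) = y^6 + 4y^5 + 2y^3 + 4y^2 + 4y.
Roots in 𝔽_5: g(0) = 0 → root; g(1) = 0 → root; g(2) = 2; g(3) = 3; g(4) = 0 → root.
Linear factors from roots: (y), (y + 4), (y + 1).
Complete factorization: g(y) = (y)·(y + 1)·(y + 4)·(y^3 + 4y^2 + y + 1).
Factor degrees with multiplicity: 1 + 1 + 1 + 3 = 6.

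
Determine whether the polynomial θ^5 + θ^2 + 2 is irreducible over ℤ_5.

Write P(θ) = θ^5 + θ^2 + 2.
Check for roots in ℤ_5: P(0) = 2; P(1) = 4; P(2) = 3; P(3) = 4; P(4) = 2.
No roots, so no linear factors.
Degree-2 irreducible divisors: test the 10 monic irreducibles of degree 2 over GF(5).
None of them divide P (all give nonzero remainder).
No irreducible factor of degree ≤ 2 exists, so P is irreducible over GF(5).

Yes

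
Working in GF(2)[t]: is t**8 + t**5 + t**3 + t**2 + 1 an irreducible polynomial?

Yes

Write h(t) = t**8 + t**5 + t**3 + t**2 + 1.
Check for roots in GF(2): h(0) = 1; h(1) = 1.
No roots, so no linear factors.
Monic irreducibles of degree 2 over GF(2): t**2 + t + 1.
None of them divide h (all give nonzero remainder).
Monic irreducibles of degree 3 over GF(2): t**3 + t + 1, t**3 + t**2 + 1.
None of them divide h (all give nonzero remainder).
Monic irreducibles of degree 4 over GF(2): t**4 + t + 1, t**4 + t**3 + 1, t**4 + t**3 + t**2 + t + 1.
None of them divide h (all give nonzero remainder).
No irreducible factor of degree ≤ 4 exists, so h is irreducible over GF(2).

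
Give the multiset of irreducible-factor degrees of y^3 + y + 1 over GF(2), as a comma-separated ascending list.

3

Write h(y) = y^3 + y + 1.
Roots in GF(2): h(0) = 1; h(1) = 1.
Complete factorization: h(y) = (y^3 + y + 1).
Factor degrees with multiplicity: 3 = 3.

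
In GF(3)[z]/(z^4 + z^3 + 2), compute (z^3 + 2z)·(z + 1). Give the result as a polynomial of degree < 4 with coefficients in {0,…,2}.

Multiply in GF(3)[z]: (z^3 + 2z)·(z + 1) = z^4 + z^3 + 2z^2 + 2z.
Reduce using z^4 ≡ 2z^3 + 1 (mod z^4 + z^3 + 2).
Reduced: 2z^2 + 2z + 1.

2z^2 + 2z + 1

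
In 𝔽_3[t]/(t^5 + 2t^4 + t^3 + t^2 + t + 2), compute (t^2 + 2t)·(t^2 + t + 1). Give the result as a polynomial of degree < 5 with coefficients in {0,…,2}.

t^4 + 2t

Multiply in 𝔽_3[t]: (t^2 + 2t)·(t^2 + t + 1) = t^4 + 2t.
Reduced: t^4 + 2t.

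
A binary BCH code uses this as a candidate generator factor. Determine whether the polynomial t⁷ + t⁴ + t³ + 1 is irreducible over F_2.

Write h(t) = t⁷ + t⁴ + t³ + 1.
Check for roots in F_2: h(0) = 1; h(1) = 0 → root.
h(1) = 0, so (t − 1) divides h(t); h is reducible.

No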